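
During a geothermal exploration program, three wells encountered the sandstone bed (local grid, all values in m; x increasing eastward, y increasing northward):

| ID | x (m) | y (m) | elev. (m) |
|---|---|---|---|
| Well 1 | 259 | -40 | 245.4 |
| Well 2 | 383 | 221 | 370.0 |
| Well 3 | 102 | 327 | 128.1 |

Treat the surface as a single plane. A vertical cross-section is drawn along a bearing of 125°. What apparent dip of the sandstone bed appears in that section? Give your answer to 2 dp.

34.60°

Let the plane be z = a·x + b·y + c.
Well 2−Well 1: 124a + 261b = 124.6;  Well 3−Well 1: −157a + 367b = −117.3.
Solving gives a = 0.88274, b = 0.05801.
Unit vector along 125° is (sin 125°, cos 125°) = (0.8192, -0.5736).
Slope in that direction = a·(0.8192) + b·(-0.5736) = 0.68982.
Apparent dip = arctan|0.68982| = 34.60° (true dip is 41.5°, so apparent ≤ true as expected).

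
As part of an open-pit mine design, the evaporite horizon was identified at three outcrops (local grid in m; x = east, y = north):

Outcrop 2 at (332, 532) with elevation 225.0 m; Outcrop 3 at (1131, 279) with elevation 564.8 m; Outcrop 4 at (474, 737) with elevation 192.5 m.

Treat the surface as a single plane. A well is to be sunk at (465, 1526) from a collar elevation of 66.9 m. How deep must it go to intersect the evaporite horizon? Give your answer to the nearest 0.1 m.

170.4 m

Two edge vectors: Outcrop 2→Outcrop 3 = (799, -253, 339.8), Outcrop 2→Outcrop 4 = (142, 205, -32.5).
Normal n = (Outcrop 2→Outcrop 3) × (Outcrop 2→Outcrop 4) = (-61436.5, 74219.1, 199721).
So ∂z/∂x = −n_x/n_z = 0.307612 and ∂z/∂y = −n_y/n_z = −0.371614.
Intercept c from Outcrop 2: 225 − 102.13 + 197.70 = 320.57.
At (465, 1526): z_contact = 143.04 − 567.08 + 320.57 = -103.47 m.
Depth below ground = 66.9 − (-103.47) = 170.4 m.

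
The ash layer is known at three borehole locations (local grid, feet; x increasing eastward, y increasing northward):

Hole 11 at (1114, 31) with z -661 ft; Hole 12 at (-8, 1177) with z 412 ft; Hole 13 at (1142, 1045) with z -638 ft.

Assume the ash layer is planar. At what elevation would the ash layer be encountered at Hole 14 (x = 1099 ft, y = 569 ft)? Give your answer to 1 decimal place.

Two edge vectors: Hole 11→Hole 12 = (-1122, 1146, 1073), Hole 11→Hole 13 = (28, 1014, 23).
Normal n = (Hole 11→Hole 12) × (Hole 11→Hole 13) = (-1061664, 55850, -1169796).
So ∂z/∂x = −n_x/n_z = −0.907563 and ∂z/∂y = −n_y/n_z = 0.047743.
Intercept c from Hole 11: -661 + 1011.03 − 1.48 = 348.55.
At (1099, 569): z = −997.4 + 27.2 + 348.55 = -621.7 ft.

-621.7 ft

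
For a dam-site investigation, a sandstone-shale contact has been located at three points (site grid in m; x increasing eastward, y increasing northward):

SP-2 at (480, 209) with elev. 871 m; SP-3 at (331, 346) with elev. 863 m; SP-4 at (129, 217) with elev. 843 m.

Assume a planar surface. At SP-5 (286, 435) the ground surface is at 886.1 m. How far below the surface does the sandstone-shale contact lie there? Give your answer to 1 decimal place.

24.1 m

Let the plane be z = a·x + b·y + c.
SP-3−SP-2: −149a + 137b = −8;  SP-4−SP-2: −351a + 8b = −28.
Solving gives a = 0.08044, b = 0.02909.
Then c = 871 − a·480 − b·209 = 826.31.
At (286, 435): z_contact = 23.00 + 12.65 + 826.31 = 861.97 m.
Depth below ground = 886.1 − 861.97 = 24.1 m.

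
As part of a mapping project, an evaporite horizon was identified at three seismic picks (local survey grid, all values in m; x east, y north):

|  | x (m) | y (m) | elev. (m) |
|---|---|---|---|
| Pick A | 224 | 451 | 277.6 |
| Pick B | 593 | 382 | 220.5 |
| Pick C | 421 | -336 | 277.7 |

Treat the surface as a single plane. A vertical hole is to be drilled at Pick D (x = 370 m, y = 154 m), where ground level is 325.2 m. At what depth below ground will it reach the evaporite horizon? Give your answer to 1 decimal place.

Let the plane be z = a·x + b·y + c.
Pick B−Pick A: 369a − 69b = −57.1;  Pick C−Pick A: 197a − 787b = 0.1.
Solving gives a = −0.16237, b = −0.04077.
Then c = 277.6 − a·224 − b·451 = 332.36.
At (370, 154): z_contact = −60.08 − 6.28 + 332.36 = 266.00 m.
Depth below ground = 325.2 − 266.00 = 59.2 m.

59.2 m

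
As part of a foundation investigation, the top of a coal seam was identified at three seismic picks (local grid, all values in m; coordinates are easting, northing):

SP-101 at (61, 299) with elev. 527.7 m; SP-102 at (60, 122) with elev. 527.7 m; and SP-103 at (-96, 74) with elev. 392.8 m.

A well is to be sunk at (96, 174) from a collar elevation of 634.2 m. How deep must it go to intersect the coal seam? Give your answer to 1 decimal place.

Let the plane be z = a·easting + b·northing + c.
SP-102−SP-101: −1a − 177b = 0;  SP-103−SP-101: −157a − 225b = −134.9.
Solving gives a = 0.86625, b = −0.00489.
Then c = 527.7 − a·61 − b·299 = 476.32.
At (96, 174): z_contact = 83.16 − 0.85 + 476.32 = 558.63 m.
Depth below ground = 634.2 − 558.63 = 75.6 m.

75.6 m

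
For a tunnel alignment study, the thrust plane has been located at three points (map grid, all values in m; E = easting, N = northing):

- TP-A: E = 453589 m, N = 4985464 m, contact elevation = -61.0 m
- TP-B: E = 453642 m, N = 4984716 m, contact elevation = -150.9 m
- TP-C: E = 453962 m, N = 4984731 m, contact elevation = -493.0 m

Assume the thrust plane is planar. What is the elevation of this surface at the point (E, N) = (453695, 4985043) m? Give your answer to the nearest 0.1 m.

Let the plane be z = a·E + b·N + c.
TP-B−TP-A: 53a − 748b = −89.9;  TP-C−TP-A: 373a − 733b = −432.
Solving gives a = −1.071138640, b = 0.044290979.
Then c = -61 − a·453589 − b·4985464 = 264984.62.
At (453695, 4985043): z = −485970.2 + 220792.4 + 264984.62 = -193.2 m.

-193.2 m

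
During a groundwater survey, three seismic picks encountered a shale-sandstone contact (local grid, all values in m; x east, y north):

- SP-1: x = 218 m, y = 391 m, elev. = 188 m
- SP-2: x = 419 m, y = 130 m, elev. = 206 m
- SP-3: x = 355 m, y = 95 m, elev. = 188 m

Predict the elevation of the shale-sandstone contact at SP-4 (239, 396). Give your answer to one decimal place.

Let the plane be z = a·x + b·y + c.
SP-2−SP-1: 201a − 261b = 18;  SP-3−SP-1: 137a − 296b = 0.
Solving gives a = 0.22444, b = 0.10388.
Then c = 188 − a·218 − b·391 = 98.45.
At (239, 396): z = 53.6 + 41.1 + 98.45 = 193.2 m.

193.2 m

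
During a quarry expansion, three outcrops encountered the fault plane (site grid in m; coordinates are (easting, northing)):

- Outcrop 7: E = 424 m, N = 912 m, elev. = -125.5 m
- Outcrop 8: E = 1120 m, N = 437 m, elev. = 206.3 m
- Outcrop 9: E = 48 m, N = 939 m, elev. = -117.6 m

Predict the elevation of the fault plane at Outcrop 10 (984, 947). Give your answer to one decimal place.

-198.6 m

Let the plane be z = a·E + b·N + c.
Outcrop 8−Outcrop 7: 696a − 475b = 331.8;  Outcrop 9−Outcrop 7: −376a + 27b = 7.9.
Solving gives a = −0.079540, b = −0.815073.
Then c = -125.5 − a·424 − b·912 = 651.57.
At (984, 947): z = −78.3 − 771.9 + 651.57 = -198.6 m.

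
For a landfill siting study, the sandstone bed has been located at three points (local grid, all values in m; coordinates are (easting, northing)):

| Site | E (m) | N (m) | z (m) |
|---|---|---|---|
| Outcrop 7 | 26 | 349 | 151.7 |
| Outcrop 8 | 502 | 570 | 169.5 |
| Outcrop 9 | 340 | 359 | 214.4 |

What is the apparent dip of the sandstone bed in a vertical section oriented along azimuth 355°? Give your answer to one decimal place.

Let the plane be z = a·E + b·N + c.
Outcrop 8−Outcrop 7: 476a + 221b = 17.8;  Outcrop 9−Outcrop 7: 314a + 10b = 62.7.
Solving gives a = 0.21163, b = −0.37528.
Unit vector along 355° is (sin 355°, cos 355°) = (-0.0872, 0.9962).
Slope in that direction = a·(-0.0872) + b·(0.9962) = −0.39230.
Apparent dip = arctan|0.39230| = 21.4° (true dip is 23.3°, so apparent ≤ true as expected).

21.4°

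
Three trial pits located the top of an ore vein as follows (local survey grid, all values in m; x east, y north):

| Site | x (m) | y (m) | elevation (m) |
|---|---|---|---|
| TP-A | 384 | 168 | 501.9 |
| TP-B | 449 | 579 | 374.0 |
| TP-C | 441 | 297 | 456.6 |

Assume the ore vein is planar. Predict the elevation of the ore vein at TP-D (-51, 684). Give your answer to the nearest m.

414 m

Let the plane be z = a·x + b·y + c.
TP-B−TP-A: 65a + 411b = −127.9;  TP-C−TP-A: 57a + 129b = −45.3.
Solving gives a = −0.14089, b = −0.28891.
Then c = 501.9 − a·384 − b·168 = 604.54.
At (-51, 684): z = 7.2 − 197.6 + 604.54 = 414.1 m.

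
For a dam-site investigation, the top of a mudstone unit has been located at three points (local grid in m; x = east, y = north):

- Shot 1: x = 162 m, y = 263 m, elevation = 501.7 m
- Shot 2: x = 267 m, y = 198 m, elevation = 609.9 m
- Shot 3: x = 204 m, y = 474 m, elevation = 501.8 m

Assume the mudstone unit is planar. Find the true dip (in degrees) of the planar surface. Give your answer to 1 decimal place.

Let the plane be z = a·x + b·y + c.
Shot 2−Shot 1: 105a − 65b = 108.2;  Shot 3−Shot 1: 42a + 211b = 0.1.
Solving gives a = 0.91769, b = −0.18219.
Gradient magnitude |∇z| = √(a² + b²) = √(0.84215 + 0.03319) = 0.93560.
True dip = arctan(0.93560) = 43.1°, dipping toward W (azimuth ≈ 281°).

43.1°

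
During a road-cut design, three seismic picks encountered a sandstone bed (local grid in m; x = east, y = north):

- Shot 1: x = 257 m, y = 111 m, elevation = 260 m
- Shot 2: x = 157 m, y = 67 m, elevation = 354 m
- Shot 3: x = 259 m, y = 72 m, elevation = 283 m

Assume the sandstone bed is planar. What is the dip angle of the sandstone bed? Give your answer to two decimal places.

42.37°

Let the plane be z = a·x + b·y + c.
Shot 2−Shot 1: −100a − 44b = 94;  Shot 3−Shot 1: 2a − 39b = 23.
Solving gives a = −0.66550, b = −0.62387.
Gradient magnitude |∇z| = √(a² + b²) = √(0.44289 + 0.38922) = 0.91220.
True dip = arctan(0.91220) = 42.37°, dipping toward NE (azimuth ≈ 047°).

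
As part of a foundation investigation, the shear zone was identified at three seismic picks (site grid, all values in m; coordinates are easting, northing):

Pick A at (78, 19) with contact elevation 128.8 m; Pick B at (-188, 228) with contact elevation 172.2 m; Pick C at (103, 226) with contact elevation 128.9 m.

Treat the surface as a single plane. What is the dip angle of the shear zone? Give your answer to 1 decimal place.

8.5°

Two edge vectors: Pick A→Pick B = (-266, 209, 43.4), Pick A→Pick C = (25, 207, 0.1).
Normal n = (Pick A→Pick B) × (Pick A→Pick C) = (-8962.9, 1111.6, -60287).
So ∂z/∂easting = −n_x/n_z = −0.14867 and ∂z/∂northing = −n_y/n_z = 0.01844.
Gradient magnitude |∇z| = √(a² + b²) = √(0.02210 + 0.00034) = 0.14981.
True dip = arctan(0.14981) = 8.5°, dipping toward E (azimuth ≈ 097°).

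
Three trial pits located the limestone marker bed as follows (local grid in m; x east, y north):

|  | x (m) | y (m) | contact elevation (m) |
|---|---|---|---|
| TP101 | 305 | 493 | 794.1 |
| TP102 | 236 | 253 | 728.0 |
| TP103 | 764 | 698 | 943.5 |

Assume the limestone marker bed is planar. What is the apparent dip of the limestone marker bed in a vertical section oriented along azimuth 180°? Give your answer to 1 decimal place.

Two edge vectors: TP101→TP102 = (-69, -240, -66.1), TP101→TP103 = (459, 205, 149.4).
Normal n = (TP101→TP102) × (TP101→TP103) = (-22305.5, -20031.3, 96015).
So ∂z/∂x = −n_x/n_z = 0.23231 and ∂z/∂y = −n_y/n_z = 0.20863.
Unit vector along 180° is (sin 180°, cos 180°) = (0.0000, -1.0000).
Slope in that direction = a·(0.0000) + b·(-1.0000) = −0.20863.
Apparent dip = arctan|0.20863| = 11.8° (true dip is 17.3°, so apparent ≤ true as expected).

11.8°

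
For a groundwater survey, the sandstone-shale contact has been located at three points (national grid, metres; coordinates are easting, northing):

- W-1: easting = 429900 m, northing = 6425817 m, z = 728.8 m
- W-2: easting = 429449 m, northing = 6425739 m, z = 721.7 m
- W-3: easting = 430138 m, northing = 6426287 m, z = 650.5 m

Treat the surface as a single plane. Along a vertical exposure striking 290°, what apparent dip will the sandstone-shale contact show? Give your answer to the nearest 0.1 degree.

Two edge vectors: W-1→W-2 = (-451, -78, -7.1), W-1→W-3 = (238, 470, -78.3).
Normal n = (W-1→W-2) × (W-1→W-3) = (9444.4, -37003.1, -193406).
So ∂z/∂easting = −n_x/n_z = 0.04883 and ∂z/∂northing = −n_y/n_z = −0.19132.
Unit vector along 290° is (sin 290°, cos 290°) = (-0.9397, 0.3420).
Slope in that direction = a·(-0.9397) + b·(0.3420) = −0.11132.
Apparent dip = arctan|0.11132| = 6.4° (true dip is 11.2°, so apparent ≤ true as expected).

6.4°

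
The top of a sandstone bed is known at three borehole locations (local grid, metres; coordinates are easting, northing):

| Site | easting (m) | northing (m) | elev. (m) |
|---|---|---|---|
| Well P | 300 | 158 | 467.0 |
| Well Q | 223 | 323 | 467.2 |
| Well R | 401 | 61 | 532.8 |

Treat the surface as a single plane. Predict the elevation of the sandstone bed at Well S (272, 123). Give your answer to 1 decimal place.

Two edge vectors: Well P→Well Q = (-77, 165, 0.2), Well P→Well R = (101, -97, 65.8).
Normal n = (Well P→Well Q) × (Well P→Well R) = (10876.4, 5086.8, -9196).
So ∂z/∂easting = −n_x/n_z = 1.18273 and ∂z/∂northing = −n_y/n_z = 0.55315.
Intercept c from Well P: 467 − 354.82 − 87.40 = 24.78.
At (272, 123): z = 321.7 + 68.0 + 24.78 = 414.5 m.

414.5 m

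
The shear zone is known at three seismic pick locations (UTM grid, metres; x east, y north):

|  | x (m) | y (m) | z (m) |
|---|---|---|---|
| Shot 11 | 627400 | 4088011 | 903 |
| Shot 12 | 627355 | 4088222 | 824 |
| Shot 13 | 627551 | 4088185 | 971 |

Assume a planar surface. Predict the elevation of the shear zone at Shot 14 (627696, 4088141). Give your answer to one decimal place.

1083.5 m

Let the plane be z = a·x + b·y + c.
Shot 12−Shot 11: −45a + 211b = −79;  Shot 13−Shot 11: 151a + 174b = 68.
Solving gives a = 0.707817893, b = −0.223451160.
Then c = 903 − a·627400 − b·4088011 = 470288.85.
At (627696, 4088141): z = 444294.5 − 913499.8 + 470288.85 = 1083.5 m.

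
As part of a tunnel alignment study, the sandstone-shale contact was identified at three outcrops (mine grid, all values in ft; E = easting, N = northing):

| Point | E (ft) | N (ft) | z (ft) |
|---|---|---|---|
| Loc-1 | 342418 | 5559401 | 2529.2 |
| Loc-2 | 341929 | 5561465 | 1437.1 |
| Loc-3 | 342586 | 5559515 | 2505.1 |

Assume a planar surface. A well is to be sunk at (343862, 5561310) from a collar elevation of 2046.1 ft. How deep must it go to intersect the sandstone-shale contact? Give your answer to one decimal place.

Two edge vectors: Loc-1→Loc-2 = (-489, 2064, -1092.1), Loc-1→Loc-3 = (168, 114, -24.1).
Normal n = (Loc-1→Loc-2) × (Loc-1→Loc-3) = (74757, -195257.7, -402498).
So ∂z/∂E = −n_x/n_z = 0.185732600 and ∂z/∂N = −n_y/n_z = −0.485114709.
Intercept c from Loc-1: 2529.2 − 63598.19 + 2696947.20 = 2635878.21.
At (343862, 5561310): z_contact = 63866.38 − 2697873.28 + 2635878.21 = 1871.31 ft.
Depth below ground = 2046.1 − 1871.31 = 174.8 ft.

174.8 ft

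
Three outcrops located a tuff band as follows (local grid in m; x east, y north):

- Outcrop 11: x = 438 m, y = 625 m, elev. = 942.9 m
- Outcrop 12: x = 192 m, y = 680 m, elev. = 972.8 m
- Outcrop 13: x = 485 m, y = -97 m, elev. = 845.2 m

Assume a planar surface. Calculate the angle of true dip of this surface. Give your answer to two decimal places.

Let the plane be z = a·x + b·y + c.
Outcrop 12−Outcrop 11: −246a + 55b = 29.9;  Outcrop 13−Outcrop 11: 47a − 722b = −97.7.
Solving gives a = −0.09264, b = 0.12929.
Gradient magnitude |∇z| = √(a² + b²) = √(0.00858 + 0.01672) = 0.15905.
True dip = arctan(0.15905) = 9.04°, dipping toward SE (azimuth ≈ 144°).

9.04°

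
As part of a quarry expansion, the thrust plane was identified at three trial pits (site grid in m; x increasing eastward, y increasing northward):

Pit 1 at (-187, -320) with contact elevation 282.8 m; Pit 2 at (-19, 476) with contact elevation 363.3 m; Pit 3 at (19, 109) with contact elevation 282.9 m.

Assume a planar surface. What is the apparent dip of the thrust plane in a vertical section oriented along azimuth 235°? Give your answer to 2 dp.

Let the plane be z = a·x + b·y + c.
Pit 2−Pit 1: 168a + 796b = 80.5;  Pit 3−Pit 1: 206a + 429b = 0.1.
Solving gives a = −0.37490, b = 0.18026.
Unit vector along 235° is (sin 235°, cos 235°) = (-0.8192, -0.5736).
Slope in that direction = a·(-0.8192) + b·(-0.5736) = 0.20371.
Apparent dip = arctan|0.20371| = 11.51° (true dip is 22.6°, so apparent ≤ true as expected).

11.51°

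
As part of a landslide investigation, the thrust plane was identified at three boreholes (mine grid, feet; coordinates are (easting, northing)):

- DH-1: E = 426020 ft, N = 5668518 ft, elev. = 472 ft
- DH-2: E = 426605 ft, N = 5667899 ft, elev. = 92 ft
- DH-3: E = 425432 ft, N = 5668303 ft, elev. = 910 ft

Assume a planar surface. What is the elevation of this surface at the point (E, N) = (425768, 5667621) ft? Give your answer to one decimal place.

713.6 ft

Two edge vectors: DH-1→DH-2 = (585, -619, -380), DH-1→DH-3 = (-588, -215, 438).
Normal n = (DH-1→DH-2) × (DH-1→DH-3) = (-352822, -32790, -489747).
So ∂z/∂E = −n_x/n_z = −0.720416868 and ∂z/∂N = −n_y/n_z = −0.066952937.
Intercept c from DH-1: 472 + 306911.99 + 379523.93 = 686907.92.
At (425768, 5667621): z = −306730.4 − 379463.9 + 686907.92 = 713.6 ft.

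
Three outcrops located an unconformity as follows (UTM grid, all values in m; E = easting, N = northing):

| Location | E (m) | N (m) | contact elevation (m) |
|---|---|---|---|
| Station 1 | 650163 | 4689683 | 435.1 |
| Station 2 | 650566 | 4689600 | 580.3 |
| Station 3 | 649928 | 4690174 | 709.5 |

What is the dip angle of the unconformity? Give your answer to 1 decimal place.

Let the plane be z = a·E + b·N + c.
Station 2−Station 1: 403a − 83b = 145.2;  Station 3−Station 1: −235a + 491b = 274.4.
Solving gives a = 0.52738, b = 0.81127.
Gradient magnitude |∇z| = √(a² + b²) = √(0.27813 + 0.65816) = 0.96762.
True dip = arctan(0.96762) = 44.1°, dipping toward SSW (azimuth ≈ 213°).

44.1°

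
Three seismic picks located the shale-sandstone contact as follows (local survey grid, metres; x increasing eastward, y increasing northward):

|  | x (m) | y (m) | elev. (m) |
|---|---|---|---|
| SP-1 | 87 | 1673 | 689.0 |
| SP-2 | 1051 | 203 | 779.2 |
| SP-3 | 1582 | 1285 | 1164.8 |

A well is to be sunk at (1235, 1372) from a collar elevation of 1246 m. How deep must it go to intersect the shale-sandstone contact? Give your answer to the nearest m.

Two edge vectors: SP-1→SP-2 = (964, -1470, 90.2), SP-1→SP-3 = (1495, -388, 475.8).
Normal n = (SP-1→SP-2) × (SP-1→SP-3) = (-664428.4, -323822.2, 1823618).
So ∂z/∂x = −n_x/n_z = 0.36435 and ∂z/∂y = −n_y/n_z = 0.17757.
Intercept c from SP-1: 689 − 31.70 − 297.08 = 360.23.
At (1235, 1372): z_contact = 450.0 + 243.6 + 360.23 = 1053.8 m.
Depth below ground = 1246 − 1053.8 = 192 m.

192 m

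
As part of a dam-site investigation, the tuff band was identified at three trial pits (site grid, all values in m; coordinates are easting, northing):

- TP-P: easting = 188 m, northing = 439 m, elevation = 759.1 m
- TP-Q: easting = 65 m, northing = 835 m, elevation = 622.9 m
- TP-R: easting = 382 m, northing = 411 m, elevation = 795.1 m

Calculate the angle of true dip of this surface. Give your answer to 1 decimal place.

18.4°

Let the plane be z = a·easting + b·northing + c.
TP-Q−TP-P: −123a + 396b = −136.2;  TP-R−TP-P: 194a − 28b = 36.
Solving gives a = 0.14231, b = −0.29974.
Gradient magnitude |∇z| = √(a² + b²) = √(0.02025 + 0.08984) = 0.33180.
True dip = arctan(0.33180) = 18.4°, dipping toward NNW (azimuth ≈ 335°).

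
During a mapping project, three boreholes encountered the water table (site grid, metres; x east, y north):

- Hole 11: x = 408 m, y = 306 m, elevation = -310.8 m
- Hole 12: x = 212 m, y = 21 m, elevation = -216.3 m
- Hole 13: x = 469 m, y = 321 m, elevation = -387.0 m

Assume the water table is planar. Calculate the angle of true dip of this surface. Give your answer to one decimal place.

57.0°

Two edge vectors: Hole 11→Hole 12 = (-196, -285, 94.5), Hole 11→Hole 13 = (61, 15, -76.2).
Normal n = (Hole 11→Hole 12) × (Hole 11→Hole 13) = (20299.5, -9170.7, 14445).
So ∂z/∂x = −n_x/n_z = −1.40530 and ∂z/∂y = −n_y/n_z = 0.63487.
Gradient magnitude |∇z| = √(a² + b²) = √(1.97486 + 0.40306) = 1.54205.
True dip = arctan(1.54205) = 57.0°, dipping toward ESE (azimuth ≈ 114°).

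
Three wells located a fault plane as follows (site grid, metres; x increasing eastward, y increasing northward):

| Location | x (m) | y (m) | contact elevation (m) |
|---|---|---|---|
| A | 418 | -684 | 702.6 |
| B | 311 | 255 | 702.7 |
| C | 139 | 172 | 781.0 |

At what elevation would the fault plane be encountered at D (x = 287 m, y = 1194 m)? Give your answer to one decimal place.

667.0 m

Let the plane be z = a·x + b·y + c.
B−A: −107a + 939b = 0.1;  C−A: −279a + 856b = 78.4.
Solving gives a = −0.431554, b = −0.049069.
Then c = 702.6 − a·418 − b·-684 = 849.43.
At (287, 1194): z = −123.9 − 58.6 + 849.43 = 667.0 m.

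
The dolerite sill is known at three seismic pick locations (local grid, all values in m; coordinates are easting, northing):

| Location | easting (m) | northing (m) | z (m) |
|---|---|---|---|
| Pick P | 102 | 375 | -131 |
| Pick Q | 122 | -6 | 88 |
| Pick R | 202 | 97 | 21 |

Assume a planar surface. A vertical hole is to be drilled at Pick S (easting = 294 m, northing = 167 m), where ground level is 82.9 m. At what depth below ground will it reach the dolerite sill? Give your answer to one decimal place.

110.9 m

Two edge vectors: Pick P→Pick Q = (20, -381, 219), Pick P→Pick R = (100, -278, 152).
Normal n = (Pick P→Pick Q) × (Pick P→Pick R) = (2970, 18860, 32540).
So ∂z/∂easting = −n_x/n_z = −0.09127 and ∂z/∂northing = −n_y/n_z = −0.57959.
Intercept c from Pick P: -131 + 9.31 + 217.35 = 95.66.
At (294, 167): z_contact = −26.83 − 96.79 + 95.66 = -27.97 m.
Depth below ground = 82.9 − (-27.97) = 110.9 m.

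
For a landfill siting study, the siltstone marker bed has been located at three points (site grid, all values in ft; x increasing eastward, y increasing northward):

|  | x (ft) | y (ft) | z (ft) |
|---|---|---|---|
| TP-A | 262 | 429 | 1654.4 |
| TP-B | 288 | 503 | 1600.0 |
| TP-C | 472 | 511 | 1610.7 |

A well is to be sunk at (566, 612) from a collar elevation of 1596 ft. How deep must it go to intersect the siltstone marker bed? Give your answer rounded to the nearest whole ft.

54 ft

Two edge vectors: TP-A→TP-B = (26, 74, -54.4), TP-A→TP-C = (210, 82, -43.7).
Normal n = (TP-A→TP-B) × (TP-A→TP-C) = (1227, -10287.8, -13408).
So ∂z/∂x = −n_x/n_z = 0.09151 and ∂z/∂y = −n_y/n_z = −0.76729.
Intercept c from TP-A: 1654.4 − 23.98 + 329.17 = 1959.59.
At (566, 612): z_contact = 51.8 − 469.6 + 1959.59 = 1541.8 ft.
Depth below ground = 1596 − 1541.8 = 54 ft.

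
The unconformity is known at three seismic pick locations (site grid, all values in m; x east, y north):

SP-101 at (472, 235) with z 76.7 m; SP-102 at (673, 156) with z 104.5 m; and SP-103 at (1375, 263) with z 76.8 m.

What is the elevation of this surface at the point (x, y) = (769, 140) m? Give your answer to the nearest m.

111 m

Two edge vectors: SP-101→SP-102 = (201, -79, 27.8), SP-101→SP-103 = (903, 28, 0.1).
Normal n = (SP-101→SP-102) × (SP-101→SP-103) = (-786.3, 25083.3, 76965).
So ∂z/∂x = −n_x/n_z = 0.01022 and ∂z/∂y = −n_y/n_z = −0.32591.
Intercept c from SP-101: 76.7 − 4.82 + 76.59 = 148.47.
At (769, 140): z = 7.9 − 45.6 + 148.47 = 110.7 m.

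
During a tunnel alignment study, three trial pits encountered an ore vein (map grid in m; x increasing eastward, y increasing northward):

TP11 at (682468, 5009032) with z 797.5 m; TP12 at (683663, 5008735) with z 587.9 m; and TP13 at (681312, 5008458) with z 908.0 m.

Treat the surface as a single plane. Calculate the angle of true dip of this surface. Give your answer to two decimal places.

Let the plane be z = a·x + b·y + c.
TP12−TP11: 1195a − 297b = −209.6;  TP13−TP11: −1156a − 574b = 110.5.
Solving gives a = −0.14878, b = 0.10712.
Gradient magnitude |∇z| = √(a² + b²) = √(0.02213 + 0.01147) = 0.18332.
True dip = arctan(0.18332) = 10.39°, dipping toward SE (azimuth ≈ 126°).

10.39°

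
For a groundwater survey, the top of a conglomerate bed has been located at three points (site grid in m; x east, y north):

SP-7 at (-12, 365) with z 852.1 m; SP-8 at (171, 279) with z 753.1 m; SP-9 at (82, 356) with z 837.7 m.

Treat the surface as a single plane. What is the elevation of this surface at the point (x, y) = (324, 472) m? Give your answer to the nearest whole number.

945 m

Two edge vectors: SP-7→SP-8 = (183, -86, -99), SP-7→SP-9 = (94, -9, -14.4).
Normal n = (SP-7→SP-8) × (SP-7→SP-9) = (347.4, -6670.8, 6437).
So ∂z/∂x = −n_x/n_z = −0.05397 and ∂z/∂y = −n_y/n_z = 1.03632.
Intercept c from SP-7: 852.1 − 0.65 − 378.26 = 473.20.
At (324, 472): z = −17.5 + 489.1 + 473.20 = 944.9 m.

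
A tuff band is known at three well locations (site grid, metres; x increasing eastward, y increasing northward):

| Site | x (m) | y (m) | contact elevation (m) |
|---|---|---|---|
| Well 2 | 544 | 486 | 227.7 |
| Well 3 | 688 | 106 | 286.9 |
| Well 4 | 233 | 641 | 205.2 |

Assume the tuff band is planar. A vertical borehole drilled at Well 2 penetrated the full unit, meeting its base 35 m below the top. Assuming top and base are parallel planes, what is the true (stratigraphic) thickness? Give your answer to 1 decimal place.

34.6 m

Two edge vectors: Well 2→Well 3 = (144, -380, 59.2), Well 2→Well 4 = (-311, 155, -22.5).
Normal n = (Well 2→Well 3) × (Well 2→Well 4) = (-626, -15171.2, -95860).
So ∂z/∂x = −n_x/n_z = −0.00653 and ∂z/∂y = −n_y/n_z = −0.15826.
|∇z| = √(a²+b²) = 0.15840, so dip δ = arctan(0.15840) = 9.00°.
True thickness = vertical thickness × cos δ = 35 × cos 9.00° = 34.6 m.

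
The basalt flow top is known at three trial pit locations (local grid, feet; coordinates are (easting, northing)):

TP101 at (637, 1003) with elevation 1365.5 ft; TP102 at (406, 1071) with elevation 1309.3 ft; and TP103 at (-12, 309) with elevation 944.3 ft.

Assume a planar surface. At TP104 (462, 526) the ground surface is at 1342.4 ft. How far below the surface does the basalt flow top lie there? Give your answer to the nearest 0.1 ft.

176.7 ft

Two edge vectors: TP101→TP102 = (-231, 68, -56.2), TP101→TP103 = (-649, -694, -421.2).
Normal n = (TP101→TP102) × (TP101→TP103) = (-67644.4, -60823.4, 204446).
So ∂z/∂E = −n_x/n_z = 0.330867 and ∂z/∂N = −n_y/n_z = 0.297503.
Intercept c from TP101: 1365.5 − 210.76 − 298.40 = 856.34.
At (462, 526): z_contact = 152.86 + 156.49 + 856.34 = 1165.69 ft.
Depth below ground = 1342.4 − 1165.69 = 176.7 ft.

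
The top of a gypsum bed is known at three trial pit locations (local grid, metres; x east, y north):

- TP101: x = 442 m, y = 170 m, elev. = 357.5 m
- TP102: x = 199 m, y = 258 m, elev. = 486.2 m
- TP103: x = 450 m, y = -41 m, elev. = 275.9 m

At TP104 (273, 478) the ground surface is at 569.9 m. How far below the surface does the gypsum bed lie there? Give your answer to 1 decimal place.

31.1 m

Let the plane be z = a·x + b·y + c.
TP102−TP101: −243a + 88b = 128.7;  TP103−TP101: 8a − 211b = −81.6.
Solving gives a = −0.39500, b = 0.37175.
Then c = 357.5 − a·442 − b·170 = 468.89.
At (273, 478): z_contact = −107.84 + 177.70 + 468.89 = 538.76 m.
Depth below ground = 569.9 − 538.76 = 31.1 m.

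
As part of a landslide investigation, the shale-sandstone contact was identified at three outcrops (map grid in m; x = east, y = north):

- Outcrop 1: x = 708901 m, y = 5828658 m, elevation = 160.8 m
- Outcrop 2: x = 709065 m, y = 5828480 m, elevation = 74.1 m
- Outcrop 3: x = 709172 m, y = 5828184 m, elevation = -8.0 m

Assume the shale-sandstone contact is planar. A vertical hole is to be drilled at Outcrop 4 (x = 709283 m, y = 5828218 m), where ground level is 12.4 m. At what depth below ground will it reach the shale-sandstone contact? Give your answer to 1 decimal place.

57.2 m

Let the plane be z = a·x + b·y + c.
Outcrop 2−Outcrop 1: 164a − 178b = −86.7;  Outcrop 3−Outcrop 1: 271a − 474b = −168.8.
Solving gives a = −0.374581328, b = 0.141958777.
Then c = 160.8 − a·708901 − b·5828658 = −561727.28.
At (709283, 5828218): z_contact = −265684.17 + 827366.70 − 561727.28 = -44.75 m.
Depth below ground = 12.4 − (-44.75) = 57.2 m.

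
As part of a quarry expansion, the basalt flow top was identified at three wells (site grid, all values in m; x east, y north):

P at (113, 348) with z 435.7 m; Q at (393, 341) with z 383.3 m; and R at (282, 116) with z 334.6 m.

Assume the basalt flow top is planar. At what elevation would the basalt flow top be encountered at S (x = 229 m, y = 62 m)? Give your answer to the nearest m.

328 m

Let the plane be z = a·x + b·y + c.
Q−P: 280a − 7b = −52.4;  R−P: 169a − 232b = −101.1.
Solving gives a = −0.17952, b = 0.30501.
Then c = 435.7 − a·113 − b·348 = 349.84.
At (229, 62): z = −41.1 + 18.9 + 349.84 = 327.6 m.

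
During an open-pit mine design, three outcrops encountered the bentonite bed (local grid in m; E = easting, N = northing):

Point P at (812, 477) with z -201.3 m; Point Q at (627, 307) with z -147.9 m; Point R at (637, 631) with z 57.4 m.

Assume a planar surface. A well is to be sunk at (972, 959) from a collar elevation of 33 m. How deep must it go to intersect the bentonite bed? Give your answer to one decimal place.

Two edge vectors: Point P→Point Q = (-185, -170, 53.4), Point P→Point R = (-175, 154, 258.7).
Normal n = (Point P→Point Q) × (Point P→Point R) = (-52202.6, 38514.5, -58240).
So ∂z/∂E = −n_x/n_z = −0.89634 and ∂z/∂N = −n_y/n_z = 0.66131.
Intercept c from Point P: -201.3 + 727.82 − 315.44 = 211.08.
At (972, 959): z_contact = −871.24 + 634.19 + 211.08 = -25.96 m.
Depth below ground = 33 − (-25.96) = 59.0 m.

59.0 m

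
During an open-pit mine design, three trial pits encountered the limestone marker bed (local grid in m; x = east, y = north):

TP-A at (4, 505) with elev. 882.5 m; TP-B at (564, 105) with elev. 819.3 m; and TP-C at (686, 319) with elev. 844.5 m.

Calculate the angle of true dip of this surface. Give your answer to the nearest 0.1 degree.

7.5°

Let the plane be z = a·x + b·y + c.
TP-B−TP-A: 560a − 400b = −63.2;  TP-C−TP-A: 682a − 186b = −38.
Solving gives a = −0.02043, b = 0.12940.
Gradient magnitude |∇z| = √(a² + b²) = √(0.00042 + 0.01674) = 0.13100.
True dip = arctan(0.13100) = 7.5°, dipping toward S (azimuth ≈ 171°).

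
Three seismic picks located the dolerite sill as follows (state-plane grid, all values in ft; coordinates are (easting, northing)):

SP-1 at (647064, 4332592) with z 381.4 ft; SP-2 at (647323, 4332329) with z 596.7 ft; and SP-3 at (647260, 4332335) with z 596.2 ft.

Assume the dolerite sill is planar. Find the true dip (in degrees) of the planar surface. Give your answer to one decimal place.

Two edge vectors: SP-1→SP-2 = (259, -263, 215.3), SP-1→SP-3 = (196, -257, 214.8).
Normal n = (SP-1→SP-2) × (SP-1→SP-3) = (-1160.3, -13434.4, -15015).
So ∂z/∂E = −n_x/n_z = −0.07728 and ∂z/∂N = −n_y/n_z = −0.89473.
Gradient magnitude |∇z| = √(a² + b²) = √(0.00597 + 0.80055) = 0.89806.
True dip = arctan(0.89806) = 41.9°, dipping toward N (azimuth ≈ 005°).

41.9°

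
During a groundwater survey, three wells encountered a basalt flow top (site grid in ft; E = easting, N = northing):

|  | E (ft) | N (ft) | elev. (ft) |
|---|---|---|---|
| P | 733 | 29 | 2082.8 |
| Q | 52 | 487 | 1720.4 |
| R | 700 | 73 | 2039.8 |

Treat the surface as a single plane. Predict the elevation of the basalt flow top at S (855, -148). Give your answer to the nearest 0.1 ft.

2258.5 ft

Let the plane be z = a·E + b·N + c.
Q−P: −681a + 458b = −362.4;  R−P: −33a + 44b = −43.
Solving gives a = −0.25242, b = −1.16659.
Then c = 2082.8 − a·733 − b·29 = 2301.65.
At (855, -148): z = −215.8 + 172.7 + 2301.65 = 2258.5 ft.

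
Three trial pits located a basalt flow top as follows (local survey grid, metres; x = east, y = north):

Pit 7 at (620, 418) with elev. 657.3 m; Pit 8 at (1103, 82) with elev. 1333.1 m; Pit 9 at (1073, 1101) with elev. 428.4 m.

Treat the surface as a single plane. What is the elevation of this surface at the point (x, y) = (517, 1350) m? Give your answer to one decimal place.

-230.4 m

Two edge vectors: Pit 7→Pit 8 = (483, -336, 675.8), Pit 7→Pit 9 = (453, 683, -228.9).
Normal n = (Pit 7→Pit 8) × (Pit 7→Pit 9) = (-384661, 416696.1, 482097).
So ∂z/∂x = −n_x/n_z = 0.797891 and ∂z/∂y = −n_y/n_z = −0.864341.
Intercept c from Pit 7: 657.3 − 494.69 + 361.29 = 523.90.
At (517, 1350): z = 412.5 − 1166.9 + 523.90 = -230.4 m.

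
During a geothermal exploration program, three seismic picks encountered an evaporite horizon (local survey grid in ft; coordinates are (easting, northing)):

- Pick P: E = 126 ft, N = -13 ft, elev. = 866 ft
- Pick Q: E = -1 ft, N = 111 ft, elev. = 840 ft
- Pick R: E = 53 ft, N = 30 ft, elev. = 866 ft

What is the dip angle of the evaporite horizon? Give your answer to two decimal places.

Two edge vectors: Pick P→Pick Q = (-127, 124, -26), Pick P→Pick R = (-73, 43, 0).
Normal n = (Pick P→Pick Q) × (Pick P→Pick R) = (1118, 1898, 3591).
So ∂z/∂E = −n_x/n_z = −0.31133 and ∂z/∂N = −n_y/n_z = −0.52854.
Gradient magnitude |∇z| = √(a² + b²) = √(0.09693 + 0.27936) = 0.61342.
True dip = arctan(0.61342) = 31.53°, dipping toward NNE (azimuth ≈ 030°).

31.53°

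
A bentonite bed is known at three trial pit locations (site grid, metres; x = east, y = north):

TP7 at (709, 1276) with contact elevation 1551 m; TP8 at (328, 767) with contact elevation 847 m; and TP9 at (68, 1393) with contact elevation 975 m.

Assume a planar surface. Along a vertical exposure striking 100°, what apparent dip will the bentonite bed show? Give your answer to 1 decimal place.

Let the plane be z = a·x + b·y + c.
TP8−TP7: −381a − 509b = −704;  TP9−TP7: −641a + 117b = −576.
Solving gives a = 1.01269, b = 0.62508.
Unit vector along 100° is (sin 100°, cos 100°) = (0.9848, -0.1736).
Slope in that direction = a·(0.9848) + b·(-0.1736) = 0.88876.
Apparent dip = arctan|0.88876| = 41.6° (true dip is 50.0°, so apparent ≤ true as expected).

41.6°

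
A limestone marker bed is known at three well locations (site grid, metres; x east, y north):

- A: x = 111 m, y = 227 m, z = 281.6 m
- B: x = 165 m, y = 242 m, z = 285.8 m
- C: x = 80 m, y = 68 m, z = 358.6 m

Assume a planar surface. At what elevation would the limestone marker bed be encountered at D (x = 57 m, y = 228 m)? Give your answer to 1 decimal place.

269.0 m

Two edge vectors: A→B = (54, 15, 4.2), A→C = (-31, -159, 77).
Normal n = (A→B) × (A→C) = (1822.8, -4288.2, -8121).
So ∂z/∂x = −n_x/n_z = 0.22446 and ∂z/∂y = −n_y/n_z = −0.52804.
Intercept c from A: 281.6 − 24.91 + 119.86 = 376.55.
At (57, 228): z = 12.8 − 120.4 + 376.55 = 269.0 m.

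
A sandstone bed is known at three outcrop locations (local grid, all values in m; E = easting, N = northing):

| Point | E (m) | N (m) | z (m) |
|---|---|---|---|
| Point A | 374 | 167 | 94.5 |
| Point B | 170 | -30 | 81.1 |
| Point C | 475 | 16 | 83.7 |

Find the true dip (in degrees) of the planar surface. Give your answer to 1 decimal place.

Let the plane be z = a·E + b·N + c.
Point B−Point A: −204a − 197b = −13.4;  Point C−Point A: 101a − 151b = −10.8.
Solving gives a = −0.00206, b = 0.07015.
Gradient magnitude |∇z| = √(a² + b²) = √(0.00000 + 0.00492) = 0.07018.
True dip = arctan(0.07018) = 4.0°, dipping toward S (azimuth ≈ 178°).

4.0°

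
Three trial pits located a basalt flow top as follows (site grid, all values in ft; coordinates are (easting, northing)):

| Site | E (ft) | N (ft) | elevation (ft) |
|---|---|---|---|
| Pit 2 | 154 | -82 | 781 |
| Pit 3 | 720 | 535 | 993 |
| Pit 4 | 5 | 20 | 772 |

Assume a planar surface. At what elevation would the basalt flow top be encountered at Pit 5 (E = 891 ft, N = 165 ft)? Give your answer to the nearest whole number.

Two edge vectors: Pit 2→Pit 3 = (566, 617, 212), Pit 2→Pit 4 = (-149, 102, -9).
Normal n = (Pit 2→Pit 3) × (Pit 2→Pit 4) = (-27177, -26494, 149665).
So ∂z/∂E = −n_x/n_z = 0.18159 and ∂z/∂N = −n_y/n_z = 0.17702.
Intercept c from Pit 2: 781 − 27.96 + 14.52 = 767.55.
At (891, 165): z = 161.8 + 29.2 + 767.55 = 958.6 ft.

959 ft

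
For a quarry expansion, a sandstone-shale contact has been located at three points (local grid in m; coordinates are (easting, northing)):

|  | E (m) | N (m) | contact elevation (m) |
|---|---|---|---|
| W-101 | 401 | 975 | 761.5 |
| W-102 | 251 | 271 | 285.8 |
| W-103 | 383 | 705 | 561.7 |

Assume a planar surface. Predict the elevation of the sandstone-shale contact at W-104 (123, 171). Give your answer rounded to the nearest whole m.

Let the plane be z = a·E + b·N + c.
W-102−W-101: −150a − 704b = −475.7;  W-103−W-101: −18a − 270b = −199.8.
Solving gives a = −0.43913, b = 0.76928.
Then c = 761.5 − a·401 − b·975 = 187.55.
At (123, 171): z = −54.0 + 131.5 + 187.55 = 265.1 m.

265 m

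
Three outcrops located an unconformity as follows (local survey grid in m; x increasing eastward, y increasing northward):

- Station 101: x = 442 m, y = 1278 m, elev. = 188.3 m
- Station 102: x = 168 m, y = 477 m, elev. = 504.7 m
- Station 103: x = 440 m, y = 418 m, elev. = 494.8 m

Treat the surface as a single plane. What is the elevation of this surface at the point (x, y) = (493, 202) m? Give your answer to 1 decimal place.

Two edge vectors: Station 101→Station 102 = (-274, -801, 316.4), Station 101→Station 103 = (-2, -860, 306.5).
Normal n = (Station 101→Station 102) × (Station 101→Station 103) = (26597.5, 83348.2, 234038).
So ∂z/∂x = −n_x/n_z = −0.113646 and ∂z/∂y = −n_y/n_z = −0.356131.
Intercept c from Station 101: 188.3 + 50.23 + 455.14 = 693.67.
At (493, 202): z = −56.0 − 71.9 + 693.67 = 565.7 m.

565.7 m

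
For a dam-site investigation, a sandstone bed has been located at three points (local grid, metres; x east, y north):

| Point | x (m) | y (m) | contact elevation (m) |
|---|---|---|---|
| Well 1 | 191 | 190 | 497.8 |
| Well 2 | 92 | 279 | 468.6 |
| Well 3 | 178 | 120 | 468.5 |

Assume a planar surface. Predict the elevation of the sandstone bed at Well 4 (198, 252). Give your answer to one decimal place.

521.2 m

Two edge vectors: Well 1→Well 2 = (-99, 89, -29.2), Well 1→Well 3 = (-13, -70, -29.3).
Normal n = (Well 1→Well 2) × (Well 1→Well 3) = (-4651.7, -2521.1, 8087).
So ∂z/∂x = −n_x/n_z = 0.57521 and ∂z/∂y = −n_y/n_z = 0.31175.
Intercept c from Well 1: 497.8 − 109.86 − 59.23 = 328.70.
At (198, 252): z = 113.9 + 78.6 + 328.70 = 521.2 m.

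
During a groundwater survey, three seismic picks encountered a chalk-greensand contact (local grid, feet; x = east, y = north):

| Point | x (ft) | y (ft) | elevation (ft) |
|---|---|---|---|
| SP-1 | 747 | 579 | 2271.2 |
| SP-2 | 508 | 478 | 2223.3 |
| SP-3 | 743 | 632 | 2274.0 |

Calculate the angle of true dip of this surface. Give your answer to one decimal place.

10.5°

Let the plane be z = a·x + b·y + c.
SP-2−SP-1: −239a − 101b = −47.9;  SP-3−SP-1: −4a + 53b = 2.8.
Solving gives a = 0.17259, b = 0.06586.
Gradient magnitude |∇z| = √(a² + b²) = √(0.02979 + 0.00434) = 0.18473.
True dip = arctan(0.18473) = 10.5°, dipping toward WSW (azimuth ≈ 249°).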